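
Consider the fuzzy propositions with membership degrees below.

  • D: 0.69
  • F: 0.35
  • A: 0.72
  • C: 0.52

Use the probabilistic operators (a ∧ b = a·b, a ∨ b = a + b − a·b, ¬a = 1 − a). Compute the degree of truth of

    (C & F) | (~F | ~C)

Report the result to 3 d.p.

0.851

C & F = a·b on (0.5200, 0.3500) = 0.1820
~F = 1 − 0.3500 = 0.6500
~C = 1 − 0.5200 = 0.4800
~F | ~C = a + b − a·b on (0.6500, 0.4800) = 0.8180
(C & F) | (~F | ~C) = a + b − a·b on (0.1820, 0.8180) = 0.8511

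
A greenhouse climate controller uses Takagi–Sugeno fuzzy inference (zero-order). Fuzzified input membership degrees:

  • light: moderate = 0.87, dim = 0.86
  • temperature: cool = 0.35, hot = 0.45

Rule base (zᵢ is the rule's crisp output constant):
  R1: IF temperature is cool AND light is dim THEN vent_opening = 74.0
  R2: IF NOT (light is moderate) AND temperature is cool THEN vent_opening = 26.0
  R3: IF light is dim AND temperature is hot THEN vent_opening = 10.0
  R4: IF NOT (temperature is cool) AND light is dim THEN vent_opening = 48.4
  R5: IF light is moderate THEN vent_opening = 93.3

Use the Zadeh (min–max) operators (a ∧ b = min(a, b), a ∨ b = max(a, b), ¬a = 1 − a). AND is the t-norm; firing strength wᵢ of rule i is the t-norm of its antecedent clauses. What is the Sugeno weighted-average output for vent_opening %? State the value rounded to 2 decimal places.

R1 (z=74.0): cool=0.35, dim=0.86; AND[min(a, b)] → w = 0.35
R2 (z=26.0): ¬moderate=1−0.87=0.13, cool=0.35; AND[min(a, b)] → w = 0.13
R3 (z=10.0): dim=0.86, hot=0.45; AND[min(a, b)] → w = 0.45
R4 (z=48.4): ¬cool=1−0.35=0.65, dim=0.86; AND[min(a, b)] → w = 0.65
R5 (z=93.3): moderate=0.87 → w = 0.87
Weighted average = (0.35·74.0 + 0.13·26.0 + 0.45·10.0 + 0.65·48.4 + 0.87·93.3) / (0.35 + 0.13 + 0.45 + 0.65 + 0.87)
  = 146.4110 / 2.4500 = 59.76

59.76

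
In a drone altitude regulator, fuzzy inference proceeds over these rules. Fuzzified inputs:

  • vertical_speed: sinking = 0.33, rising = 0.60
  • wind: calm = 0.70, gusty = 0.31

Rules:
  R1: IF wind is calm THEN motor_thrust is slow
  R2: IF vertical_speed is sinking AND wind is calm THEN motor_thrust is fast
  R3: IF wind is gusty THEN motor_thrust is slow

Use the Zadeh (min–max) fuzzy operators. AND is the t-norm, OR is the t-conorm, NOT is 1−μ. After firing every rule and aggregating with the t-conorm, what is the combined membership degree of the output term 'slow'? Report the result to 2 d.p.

0.70

R1: calm=0.70 → w = 0.70
R2: sinking=0.33, calm=0.70; AND[min(a, b)] → w = 0.33
R3: gusty=0.31 → w = 0.31
Rules with consequent 'slow': {R1, R3} → strengths 0.70, 0.31
Aggregate via t-conorm [max(a, b)]: 0.70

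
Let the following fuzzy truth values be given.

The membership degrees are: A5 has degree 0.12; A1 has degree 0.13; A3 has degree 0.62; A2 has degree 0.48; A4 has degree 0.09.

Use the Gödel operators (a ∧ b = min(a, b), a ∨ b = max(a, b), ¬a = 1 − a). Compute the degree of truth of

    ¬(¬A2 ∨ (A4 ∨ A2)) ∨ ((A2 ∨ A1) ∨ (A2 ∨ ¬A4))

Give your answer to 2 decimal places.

0.91

¬A2 = 1 − 0.48 = 0.52
A4 ∨ A2 = max(a, b) on (0.09, 0.48) = 0.48
¬A2 ∨ (A4 ∨ A2) = max(a, b) on (0.52, 0.48) = 0.52
¬(¬A2 ∨ (A4 ∨ A2)) = 1 − 0.52 = 0.48
A2 ∨ A1 = max(a, b) on (0.48, 0.13) = 0.48
¬A4 = 1 − 0.09 = 0.91
A2 ∨ ¬A4 = max(a, b) on (0.48, 0.91) = 0.91
(A2 ∨ A1) ∨ (A2 ∨ ¬A4) = max(a, b) on (0.48, 0.91) = 0.91
¬(¬A2 ∨ (A4 ∨ A2)) ∨ ((A2 ∨ A1) ∨ (A2 ∨ ¬A4)) = max(a, b) on (0.48, 0.91) = 0.91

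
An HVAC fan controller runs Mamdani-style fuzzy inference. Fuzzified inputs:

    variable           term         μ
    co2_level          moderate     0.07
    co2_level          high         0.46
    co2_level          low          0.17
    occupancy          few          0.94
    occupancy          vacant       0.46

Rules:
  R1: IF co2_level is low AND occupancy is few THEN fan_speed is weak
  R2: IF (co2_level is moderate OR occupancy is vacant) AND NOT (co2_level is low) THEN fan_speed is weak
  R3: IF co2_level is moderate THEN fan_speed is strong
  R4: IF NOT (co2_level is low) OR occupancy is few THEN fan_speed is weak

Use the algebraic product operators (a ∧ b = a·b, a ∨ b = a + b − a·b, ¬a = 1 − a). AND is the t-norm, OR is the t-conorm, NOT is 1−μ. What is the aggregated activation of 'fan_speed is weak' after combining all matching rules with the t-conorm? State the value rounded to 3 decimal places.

0.995

R1: low=0.17, few=0.94; AND[a·b] → w = 0.1598
R2: (moderate=0.07 OR vacant=0.46) = 0.4978; AND[a·b] with ¬low=1−0.17=0.83 → w = 0.4132
R3: moderate=0.07 → w = 0.0700
R4: ¬low=1−0.17=0.83, few=0.94; OR[a + b − a·b] → w = 0.9898
Rules with consequent 'weak': {R1, R2, R4} → strengths 0.1598, 0.4132, 0.9898
Aggregate via t-conorm [a + b − a·b]: 0.9950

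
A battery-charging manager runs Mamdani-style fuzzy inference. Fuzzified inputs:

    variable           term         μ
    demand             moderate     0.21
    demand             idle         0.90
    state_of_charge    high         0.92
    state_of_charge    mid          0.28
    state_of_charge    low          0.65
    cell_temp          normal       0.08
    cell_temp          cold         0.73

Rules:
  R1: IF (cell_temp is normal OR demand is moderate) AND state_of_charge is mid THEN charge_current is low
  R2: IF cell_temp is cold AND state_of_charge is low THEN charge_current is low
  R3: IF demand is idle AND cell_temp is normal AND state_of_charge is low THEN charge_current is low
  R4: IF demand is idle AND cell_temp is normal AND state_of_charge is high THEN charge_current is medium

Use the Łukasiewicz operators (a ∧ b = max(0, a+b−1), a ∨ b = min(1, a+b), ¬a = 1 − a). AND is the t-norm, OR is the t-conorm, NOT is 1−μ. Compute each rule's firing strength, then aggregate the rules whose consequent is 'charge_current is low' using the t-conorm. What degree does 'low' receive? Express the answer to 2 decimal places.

0.38

R1: (normal=0.08 OR moderate=0.21) = 0.29; AND[max(0, a+b−1)] with mid=0.28 → w = 0.00
R2: cold=0.73, low=0.65; AND[max(0, a+b−1)] → w = 0.38
R3: idle=0.90, normal=0.08, low=0.65; AND[max(0, a+b−1)] → w = 0.00
R4: idle=0.90, normal=0.08, high=0.92; AND[max(0, a+b−1)] → w = 0.00
Rules with consequent 'low': {R1, R2, R3} → strengths 0.00, 0.38, 0.00
Aggregate via t-conorm [min(1, a+b)]: 0.38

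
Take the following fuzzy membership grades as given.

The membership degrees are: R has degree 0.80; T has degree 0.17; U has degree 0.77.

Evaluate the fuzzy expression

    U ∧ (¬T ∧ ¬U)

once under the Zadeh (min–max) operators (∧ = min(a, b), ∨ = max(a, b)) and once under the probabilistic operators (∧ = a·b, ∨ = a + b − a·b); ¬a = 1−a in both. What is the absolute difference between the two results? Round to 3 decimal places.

0.083

Under Zadeh (min–max):
  ¬T = 1 − 0.17 = 0.83
  ¬U = 1 − 0.77 = 0.23
  ¬T ∧ ¬U = min(a, b) on (0.83, 0.23) = 0.23
  U ∧ (¬T ∧ ¬U) = min(a, b) on (0.77, 0.23) = 0.23
  → value = 0.2300
Under probabilistic:
  ¬T = 1 − 0.1700 = 0.8300
  ¬U = 1 − 0.7700 = 0.2300
  ¬T ∧ ¬U = a·b on (0.8300, 0.2300) = 0.1909
  U ∧ (¬T ∧ ¬U) = a·b on (0.7700, 0.1909) = 0.1470
  → value = 0.1470
|0.2300 − 0.1470| = 0.083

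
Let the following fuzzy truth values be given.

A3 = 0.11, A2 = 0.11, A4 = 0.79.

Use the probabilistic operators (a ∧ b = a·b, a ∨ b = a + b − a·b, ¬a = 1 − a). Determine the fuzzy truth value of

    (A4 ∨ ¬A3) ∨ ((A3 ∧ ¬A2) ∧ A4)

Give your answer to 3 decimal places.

¬A3 = 1 − 0.1100 = 0.8900
A4 ∨ ¬A3 = a + b − a·b on (0.7900, 0.8900) = 0.9769
¬A2 = 1 − 0.1100 = 0.8900
A3 ∧ ¬A2 = a·b on (0.1100, 0.8900) = 0.0979
(A3 ∧ ¬A2) ∧ A4 = a·b on (0.0979, 0.7900) = 0.0773
(A4 ∨ ¬A3) ∨ ((A3 ∧ ¬A2) ∧ A4) = a + b − a·b on (0.9769, 0.0773) = 0.9787

0.979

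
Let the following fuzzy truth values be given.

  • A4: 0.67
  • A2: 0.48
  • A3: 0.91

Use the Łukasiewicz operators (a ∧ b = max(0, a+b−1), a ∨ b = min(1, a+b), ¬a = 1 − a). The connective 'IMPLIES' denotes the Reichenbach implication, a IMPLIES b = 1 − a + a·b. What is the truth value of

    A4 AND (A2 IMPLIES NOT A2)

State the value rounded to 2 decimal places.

NOT A2 = 1 − 0.48 = 0.52
A2 IMPLIES NOT A2  [Reichenbach: 1 − a + a·b] with a=0.48, b=0.52 → 0.77
A4 AND (A2 IMPLIES NOT A2) = max(0, a+b−1) on (0.67, 0.77) = 0.44

0.44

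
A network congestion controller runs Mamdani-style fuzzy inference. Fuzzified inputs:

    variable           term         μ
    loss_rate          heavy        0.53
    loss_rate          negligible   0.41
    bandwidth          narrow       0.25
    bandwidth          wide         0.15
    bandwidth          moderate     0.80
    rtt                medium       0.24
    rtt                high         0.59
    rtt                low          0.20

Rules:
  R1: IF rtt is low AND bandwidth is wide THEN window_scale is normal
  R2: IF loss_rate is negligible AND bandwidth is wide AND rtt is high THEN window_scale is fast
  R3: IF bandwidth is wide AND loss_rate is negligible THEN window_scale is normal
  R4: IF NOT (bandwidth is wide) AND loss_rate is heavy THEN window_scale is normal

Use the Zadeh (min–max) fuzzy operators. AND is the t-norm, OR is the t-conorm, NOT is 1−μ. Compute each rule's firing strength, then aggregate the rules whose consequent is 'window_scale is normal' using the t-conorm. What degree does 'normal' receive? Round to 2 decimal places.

R1: low=0.20, wide=0.15; AND[min(a, b)] → w = 0.15
R2: negligible=0.41, wide=0.15, high=0.59; AND[min(a, b)] → w = 0.15
R3: wide=0.15, negligible=0.41; AND[min(a, b)] → w = 0.15
R4: ¬wide=1−0.15=0.85, heavy=0.53; AND[min(a, b)] → w = 0.53
Rules with consequent 'normal': {R1, R3, R4} → strengths 0.15, 0.15, 0.53
Aggregate via t-conorm [max(a, b)]: 0.53

0.53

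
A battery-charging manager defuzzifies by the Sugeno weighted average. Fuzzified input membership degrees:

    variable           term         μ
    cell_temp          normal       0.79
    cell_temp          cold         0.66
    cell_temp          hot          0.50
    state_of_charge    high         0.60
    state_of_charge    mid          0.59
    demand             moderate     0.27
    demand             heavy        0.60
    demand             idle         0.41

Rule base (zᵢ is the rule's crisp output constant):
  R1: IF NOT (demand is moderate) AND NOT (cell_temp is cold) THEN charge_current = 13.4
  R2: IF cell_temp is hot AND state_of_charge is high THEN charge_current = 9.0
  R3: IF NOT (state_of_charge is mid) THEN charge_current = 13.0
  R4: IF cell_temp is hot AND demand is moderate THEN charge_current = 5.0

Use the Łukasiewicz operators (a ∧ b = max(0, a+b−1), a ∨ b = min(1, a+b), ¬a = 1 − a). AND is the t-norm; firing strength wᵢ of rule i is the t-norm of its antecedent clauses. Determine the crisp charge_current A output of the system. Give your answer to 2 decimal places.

12.36

R1 (z=13.4): ¬moderate=1−0.27=0.73, ¬cold=1−0.66=0.34; AND[max(0, a+b−1)] → w = 0.07
R2 (z=9.0): hot=0.50, high=0.60; AND[max(0, a+b−1)] → w = 0.10
R3 (z=13.0): ¬mid=1−0.59=0.41 → w = 0.41
R4 (z=5.0): hot=0.50, moderate=0.27; AND[max(0, a+b−1)] → w = 0.00
Weighted average = (0.07·13.4 + 0.10·9.0 + 0.41·13.0 + 0.00·5.0) / (0.07 + 0.10 + 0.41 + 0.00)
  = 7.1680 / 0.5800 = 12.36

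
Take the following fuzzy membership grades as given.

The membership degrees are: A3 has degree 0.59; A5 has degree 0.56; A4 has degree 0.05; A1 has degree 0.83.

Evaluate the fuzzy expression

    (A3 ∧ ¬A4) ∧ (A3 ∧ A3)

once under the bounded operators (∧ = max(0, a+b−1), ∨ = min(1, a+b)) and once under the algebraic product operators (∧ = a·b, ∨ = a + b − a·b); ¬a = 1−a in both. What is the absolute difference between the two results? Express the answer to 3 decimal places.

0.195

Under bounded:
  ¬A4 = 1 − 0.05 = 0.95
  A3 ∧ ¬A4 = max(0, a+b−1) on (0.59, 0.95) = 0.54
  A3 ∧ A3 = max(0, a+b−1) on (0.59, 0.59) = 0.18
  (A3 ∧ ¬A4) ∧ (A3 ∧ A3) = max(0, a+b−1) on (0.54, 0.18) = 0.00
  → value = 0.0000
Under algebraic product:
  ¬A4 = 1 − 0.0500 = 0.9500
  A3 ∧ ¬A4 = a·b on (0.5900, 0.9500) = 0.5605
  A3 ∧ A3 = a·b on (0.5900, 0.5900) = 0.3481
  (A3 ∧ ¬A4) ∧ (A3 ∧ A3) = a·b on (0.5605, 0.3481) = 0.1951
  → value = 0.1951
|0.0000 − 0.1951| = 0.195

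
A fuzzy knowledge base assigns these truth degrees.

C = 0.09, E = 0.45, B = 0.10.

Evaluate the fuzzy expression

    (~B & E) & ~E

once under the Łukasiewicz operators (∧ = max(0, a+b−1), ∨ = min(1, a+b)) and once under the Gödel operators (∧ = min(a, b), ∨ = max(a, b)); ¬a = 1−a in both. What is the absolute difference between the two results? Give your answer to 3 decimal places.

Under Łukasiewicz:
  ~B = 1 − 0.10 = 0.90
  ~B & E = max(0, a+b−1) on (0.90, 0.45) = 0.35
  ~E = 1 − 0.45 = 0.55
  (~B & E) & ~E = max(0, a+b−1) on (0.35, 0.55) = 0.00
  → value = 0.0000
Under Gödel:
  ~B = 1 − 0.10 = 0.90
  ~B & E = min(a, b) on (0.90, 0.45) = 0.45
  ~E = 1 − 0.45 = 0.55
  (~B & E) & ~E = min(a, b) on (0.45, 0.55) = 0.45
  → value = 0.4500
|0.0000 − 0.4500| = 0.450

0.450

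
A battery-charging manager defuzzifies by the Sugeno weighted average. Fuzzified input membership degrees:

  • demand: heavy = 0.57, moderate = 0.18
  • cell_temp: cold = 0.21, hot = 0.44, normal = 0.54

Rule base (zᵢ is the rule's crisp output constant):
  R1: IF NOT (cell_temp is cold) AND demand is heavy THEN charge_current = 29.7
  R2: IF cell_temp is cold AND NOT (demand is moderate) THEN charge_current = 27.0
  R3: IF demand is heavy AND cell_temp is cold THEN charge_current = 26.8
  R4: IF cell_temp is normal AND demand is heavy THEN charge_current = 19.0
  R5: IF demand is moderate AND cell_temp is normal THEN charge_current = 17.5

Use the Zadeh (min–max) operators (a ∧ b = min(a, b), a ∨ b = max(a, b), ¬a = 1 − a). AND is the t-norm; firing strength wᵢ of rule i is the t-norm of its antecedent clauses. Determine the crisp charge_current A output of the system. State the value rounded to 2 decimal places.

24.35

R1 (z=29.7): ¬cold=1−0.21=0.79, heavy=0.57; AND[min(a, b)] → w = 0.57
R2 (z=27.0): cold=0.21, ¬moderate=1−0.18=0.82; AND[min(a, b)] → w = 0.21
R3 (z=26.8): heavy=0.57, cold=0.21; AND[min(a, b)] → w = 0.21
R4 (z=19.0): normal=0.54, heavy=0.57; AND[min(a, b)] → w = 0.54
R5 (z=17.5): moderate=0.18, normal=0.54; AND[min(a, b)] → w = 0.18
Weighted average = (0.57·29.7 + 0.21·27.0 + 0.21·26.8 + 0.54·19.0 + 0.18·17.5) / (0.57 + 0.21 + 0.21 + 0.54 + 0.18)
  = 41.6370 / 1.7100 = 24.35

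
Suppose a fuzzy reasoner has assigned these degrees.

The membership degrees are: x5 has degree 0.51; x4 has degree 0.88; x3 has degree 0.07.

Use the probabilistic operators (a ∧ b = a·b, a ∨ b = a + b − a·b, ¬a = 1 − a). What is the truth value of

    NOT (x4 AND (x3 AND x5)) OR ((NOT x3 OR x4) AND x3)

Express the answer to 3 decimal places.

0.971

x3 AND x5 = a·b on (0.0700, 0.5100) = 0.0357
x4 AND (x3 AND x5) = a·b on (0.8800, 0.0357) = 0.0314
NOT (x4 AND (x3 AND x5)) = 1 − 0.0314 = 0.9686
NOT x3 = 1 − 0.0700 = 0.9300
NOT x3 OR x4 = a + b − a·b on (0.9300, 0.8800) = 0.9916
(NOT x3 OR x4) AND x3 = a·b on (0.9916, 0.0700) = 0.0694
NOT (x4 AND (x3 AND x5)) OR ((NOT x3 OR x4) AND x3) = a + b − a·b on (0.9686, 0.0694) = 0.9708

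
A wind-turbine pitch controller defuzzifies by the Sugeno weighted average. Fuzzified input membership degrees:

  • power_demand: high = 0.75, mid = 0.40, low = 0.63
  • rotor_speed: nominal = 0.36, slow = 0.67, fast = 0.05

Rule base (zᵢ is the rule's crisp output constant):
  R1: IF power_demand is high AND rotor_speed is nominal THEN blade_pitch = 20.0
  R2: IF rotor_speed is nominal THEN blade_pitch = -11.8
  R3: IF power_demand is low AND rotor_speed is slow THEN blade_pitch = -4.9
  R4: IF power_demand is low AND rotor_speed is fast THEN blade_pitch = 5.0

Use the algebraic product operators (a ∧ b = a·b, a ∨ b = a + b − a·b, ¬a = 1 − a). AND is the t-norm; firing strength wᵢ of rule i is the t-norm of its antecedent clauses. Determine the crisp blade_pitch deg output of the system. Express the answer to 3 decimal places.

-0.700

R1 (z=20.0): high=0.75, nominal=0.36; AND[a·b] → w = 0.2700
R2 (z=-11.8): nominal=0.36 → w = 0.3600
R3 (z=-4.9): low=0.63, slow=0.67; AND[a·b] → w = 0.4221
R4 (z=5.0): low=0.63, fast=0.05; AND[a·b] → w = 0.0315
Weighted average = (0.2700·20.0 + 0.3600·-11.8 + 0.4221·-4.9 + 0.0315·5.0) / (0.2700 + 0.3600 + 0.4221 + 0.0315)
  = -0.7588 / 1.0836 = -0.700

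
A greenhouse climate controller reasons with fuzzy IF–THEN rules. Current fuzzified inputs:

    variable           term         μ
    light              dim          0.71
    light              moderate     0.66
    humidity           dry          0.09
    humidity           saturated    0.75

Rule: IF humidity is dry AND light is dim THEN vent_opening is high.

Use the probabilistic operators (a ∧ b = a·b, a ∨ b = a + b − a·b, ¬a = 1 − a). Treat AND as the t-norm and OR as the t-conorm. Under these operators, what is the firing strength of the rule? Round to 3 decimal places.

0.064

firing strength: dry=0.09, dim=0.71; AND[a·b] → w = 0.0639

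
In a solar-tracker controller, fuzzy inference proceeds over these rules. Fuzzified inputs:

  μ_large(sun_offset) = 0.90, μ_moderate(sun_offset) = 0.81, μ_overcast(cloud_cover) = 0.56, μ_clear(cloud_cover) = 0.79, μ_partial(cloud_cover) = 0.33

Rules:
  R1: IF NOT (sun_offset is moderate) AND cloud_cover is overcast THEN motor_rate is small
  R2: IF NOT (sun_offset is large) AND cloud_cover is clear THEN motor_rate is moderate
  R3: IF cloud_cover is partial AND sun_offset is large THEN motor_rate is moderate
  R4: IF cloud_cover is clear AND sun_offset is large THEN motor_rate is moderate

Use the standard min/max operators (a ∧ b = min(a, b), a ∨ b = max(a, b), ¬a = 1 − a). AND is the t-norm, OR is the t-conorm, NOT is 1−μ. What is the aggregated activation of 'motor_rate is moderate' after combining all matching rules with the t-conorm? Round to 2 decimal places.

0.79

R1: ¬moderate=1−0.81=0.19, overcast=0.56; AND[min(a, b)] → w = 0.19
R2: ¬large=1−0.90=0.10, clear=0.79; AND[min(a, b)] → w = 0.10
R3: partial=0.33, large=0.90; AND[min(a, b)] → w = 0.33
R4: clear=0.79, large=0.90; AND[min(a, b)] → w = 0.79
Rules with consequent 'moderate': {R2, R3, R4} → strengths 0.10, 0.33, 0.79
Aggregate via t-conorm [max(a, b)]: 0.79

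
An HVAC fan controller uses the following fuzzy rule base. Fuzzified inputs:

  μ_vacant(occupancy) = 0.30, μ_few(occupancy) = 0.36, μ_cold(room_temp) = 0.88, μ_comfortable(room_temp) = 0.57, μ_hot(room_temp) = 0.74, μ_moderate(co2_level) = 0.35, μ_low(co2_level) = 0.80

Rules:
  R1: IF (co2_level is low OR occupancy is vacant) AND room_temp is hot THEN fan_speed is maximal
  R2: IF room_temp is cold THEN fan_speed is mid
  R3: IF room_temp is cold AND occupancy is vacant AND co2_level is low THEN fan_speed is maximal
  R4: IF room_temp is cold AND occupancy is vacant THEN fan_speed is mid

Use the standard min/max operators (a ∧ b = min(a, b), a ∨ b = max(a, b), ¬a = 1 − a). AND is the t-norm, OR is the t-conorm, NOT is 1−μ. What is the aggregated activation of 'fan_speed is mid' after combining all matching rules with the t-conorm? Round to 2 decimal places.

0.88

R1: (low=0.80 OR vacant=0.30) = 0.80; AND[min(a, b)] with hot=0.74 → w = 0.74
R2: cold=0.88 → w = 0.88
R3: cold=0.88, vacant=0.30, low=0.80; AND[min(a, b)] → w = 0.30
R4: cold=0.88, vacant=0.30; AND[min(a, b)] → w = 0.30
Rules with consequent 'mid': {R2, R4} → strengths 0.88, 0.30
Aggregate via t-conorm [max(a, b)]: 0.88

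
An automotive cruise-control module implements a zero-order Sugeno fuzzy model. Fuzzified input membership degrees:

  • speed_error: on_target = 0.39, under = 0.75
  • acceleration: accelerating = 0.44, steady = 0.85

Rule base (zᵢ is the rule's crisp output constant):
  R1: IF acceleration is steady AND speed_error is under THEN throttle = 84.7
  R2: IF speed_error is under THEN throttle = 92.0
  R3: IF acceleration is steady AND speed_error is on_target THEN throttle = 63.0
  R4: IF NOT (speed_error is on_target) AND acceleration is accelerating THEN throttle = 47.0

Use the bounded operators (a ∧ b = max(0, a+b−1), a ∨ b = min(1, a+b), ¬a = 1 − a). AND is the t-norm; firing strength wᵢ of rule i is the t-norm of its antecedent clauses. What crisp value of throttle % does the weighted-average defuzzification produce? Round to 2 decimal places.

83.71

R1 (z=84.7): steady=0.85, under=0.75; AND[max(0, a+b−1)] → w = 0.60
R2 (z=92.0): under=0.75 → w = 0.75
R3 (z=63.0): steady=0.85, on_target=0.39; AND[max(0, a+b−1)] → w = 0.24
R4 (z=47.0): ¬on_target=1−0.39=0.61, accelerating=0.44; AND[max(0, a+b−1)] → w = 0.05
Weighted average = (0.60·84.7 + 0.75·92.0 + 0.24·63.0 + 0.05·47.0) / (0.60 + 0.75 + 0.24 + 0.05)
  = 137.2900 / 1.6400 = 83.71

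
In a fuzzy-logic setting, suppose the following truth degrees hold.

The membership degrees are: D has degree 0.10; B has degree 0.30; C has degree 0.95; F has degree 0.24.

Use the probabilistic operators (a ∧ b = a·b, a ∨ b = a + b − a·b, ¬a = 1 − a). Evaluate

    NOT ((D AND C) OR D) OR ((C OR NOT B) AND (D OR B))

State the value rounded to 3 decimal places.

D AND C = a·b on (0.1000, 0.9500) = 0.0950
(D AND C) OR D = a + b − a·b on (0.0950, 0.1000) = 0.1855
NOT ((D AND C) OR D) = 1 − 0.1855 = 0.8145
NOT B = 1 − 0.3000 = 0.7000
C OR NOT B = a + b − a·b on (0.9500, 0.7000) = 0.9850
D OR B = a + b − a·b on (0.1000, 0.3000) = 0.3700
(C OR NOT B) AND (D OR B) = a·b on (0.9850, 0.3700) = 0.3644
NOT ((D AND C) OR D) OR ((C OR NOT B) AND (D OR B)) = a + b − a·b on (0.8145, 0.3644) = 0.8821

0.882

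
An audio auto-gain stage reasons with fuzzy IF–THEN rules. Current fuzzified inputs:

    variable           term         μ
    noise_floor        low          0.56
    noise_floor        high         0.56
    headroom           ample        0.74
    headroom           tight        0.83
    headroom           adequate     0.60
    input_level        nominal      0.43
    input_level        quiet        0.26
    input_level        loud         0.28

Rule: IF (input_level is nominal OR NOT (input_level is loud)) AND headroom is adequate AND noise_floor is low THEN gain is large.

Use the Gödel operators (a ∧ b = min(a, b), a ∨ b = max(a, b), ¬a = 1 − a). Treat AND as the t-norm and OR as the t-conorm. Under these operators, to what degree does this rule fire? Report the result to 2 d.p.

0.56

firing strength: (nominal=0.43 OR ¬loud=1−0.28=0.72) = 0.72; AND[min(a, b)] with adequate=0.60, low=0.56 → w = 0.56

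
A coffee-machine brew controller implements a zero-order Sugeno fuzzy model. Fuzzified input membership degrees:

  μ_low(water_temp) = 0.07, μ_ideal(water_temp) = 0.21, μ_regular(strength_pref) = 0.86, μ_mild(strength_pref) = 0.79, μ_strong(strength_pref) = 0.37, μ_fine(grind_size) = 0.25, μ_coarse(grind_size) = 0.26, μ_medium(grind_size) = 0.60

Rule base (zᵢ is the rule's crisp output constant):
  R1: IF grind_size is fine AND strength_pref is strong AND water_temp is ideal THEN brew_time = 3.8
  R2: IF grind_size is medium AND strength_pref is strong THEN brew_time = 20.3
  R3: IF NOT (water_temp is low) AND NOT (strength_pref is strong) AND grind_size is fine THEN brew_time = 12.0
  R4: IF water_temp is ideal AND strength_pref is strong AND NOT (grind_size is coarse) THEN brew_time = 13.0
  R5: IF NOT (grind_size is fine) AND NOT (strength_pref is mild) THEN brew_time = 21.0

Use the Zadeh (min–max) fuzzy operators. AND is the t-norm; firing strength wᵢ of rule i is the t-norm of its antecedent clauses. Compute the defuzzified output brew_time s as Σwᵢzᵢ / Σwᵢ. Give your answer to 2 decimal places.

14.76

R1 (z=3.8): fine=0.25, strong=0.37, ideal=0.21; AND[min(a, b)] → w = 0.21
R2 (z=20.3): medium=0.60, strong=0.37; AND[min(a, b)] → w = 0.37
R3 (z=12.0): ¬low=1−0.07=0.93, ¬strong=1−0.37=0.63, fine=0.25; AND[min(a, b)] → w = 0.25
R4 (z=13.0): ideal=0.21, strong=0.37, ¬coarse=1−0.26=0.74; AND[min(a, b)] → w = 0.21
R5 (z=21.0): ¬fine=1−0.25=0.75, ¬mild=1−0.79=0.21; AND[min(a, b)] → w = 0.21
Weighted average = (0.21·3.8 + 0.37·20.3 + 0.25·12.0 + 0.21·13.0 + 0.21·21.0) / (0.21 + 0.37 + 0.25 + 0.21 + 0.21)
  = 18.4490 / 1.2500 = 14.76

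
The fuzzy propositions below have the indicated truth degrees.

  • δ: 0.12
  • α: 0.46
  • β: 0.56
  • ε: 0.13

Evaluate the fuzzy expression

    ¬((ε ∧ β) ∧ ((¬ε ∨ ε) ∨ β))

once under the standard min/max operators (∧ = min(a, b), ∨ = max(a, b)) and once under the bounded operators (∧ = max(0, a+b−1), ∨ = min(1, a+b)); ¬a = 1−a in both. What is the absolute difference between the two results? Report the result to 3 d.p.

Under standard min/max:
  ε ∧ β = min(a, b) on (0.13, 0.56) = 0.13
  ¬ε = 1 − 0.13 = 0.87
  ¬ε ∨ ε = max(a, b) on (0.87, 0.13) = 0.87
  (¬ε ∨ ε) ∨ β = max(a, b) on (0.87, 0.56) = 0.87
  (ε ∧ β) ∧ ((¬ε ∨ ε) ∨ β) = min(a, b) on (0.13, 0.87) = 0.13
  ¬((ε ∧ β) ∧ ((¬ε ∨ ε) ∨ β)) = 1 − 0.13 = 0.87
  → value = 0.8700
Under bounded:
  ε ∧ β = max(0, a+b−1) on (0.13, 0.56) = 0.00
  ¬ε = 1 − 0.13 = 0.87
  ¬ε ∨ ε = min(1, a+b) on (0.87, 0.13) = 1.00
  (¬ε ∨ ε) ∨ β = min(1, a+b) on (1.00, 0.56) = 1.00
  (ε ∧ β) ∧ ((¬ε ∨ ε) ∨ β) = max(0, a+b−1) on (0.00, 1.00) = 0.00
  ¬((ε ∧ β) ∧ ((¬ε ∨ ε) ∨ β)) = 1 − 0.00 = 1.00
  → value = 1.0000
|0.8700 − 1.0000| = 0.130

0.130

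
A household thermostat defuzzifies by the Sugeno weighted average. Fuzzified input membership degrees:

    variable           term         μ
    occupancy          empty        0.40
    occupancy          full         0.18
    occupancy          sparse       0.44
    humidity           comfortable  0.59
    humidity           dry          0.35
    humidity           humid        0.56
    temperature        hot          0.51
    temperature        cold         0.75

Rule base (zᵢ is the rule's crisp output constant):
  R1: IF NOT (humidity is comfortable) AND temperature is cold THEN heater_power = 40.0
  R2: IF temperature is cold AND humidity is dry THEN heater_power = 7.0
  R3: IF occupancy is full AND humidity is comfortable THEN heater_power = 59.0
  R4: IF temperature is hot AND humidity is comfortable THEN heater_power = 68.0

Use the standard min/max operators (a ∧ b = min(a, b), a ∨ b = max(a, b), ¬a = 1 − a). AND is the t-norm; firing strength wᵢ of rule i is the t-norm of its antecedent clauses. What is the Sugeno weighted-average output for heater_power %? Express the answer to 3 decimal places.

44.241

R1 (z=40.0): ¬comfortable=1−0.59=0.41, cold=0.75; AND[min(a, b)] → w = 0.41
R2 (z=7.0): cold=0.75, dry=0.35; AND[min(a, b)] → w = 0.35
R3 (z=59.0): full=0.18, comfortable=0.59; AND[min(a, b)] → w = 0.18
R4 (z=68.0): hot=0.51, comfortable=0.59; AND[min(a, b)] → w = 0.51
Weighted average = (0.41·40.0 + 0.35·7.0 + 0.18·59.0 + 0.51·68.0) / (0.41 + 0.35 + 0.18 + 0.51)
  = 64.1500 / 1.4500 = 44.241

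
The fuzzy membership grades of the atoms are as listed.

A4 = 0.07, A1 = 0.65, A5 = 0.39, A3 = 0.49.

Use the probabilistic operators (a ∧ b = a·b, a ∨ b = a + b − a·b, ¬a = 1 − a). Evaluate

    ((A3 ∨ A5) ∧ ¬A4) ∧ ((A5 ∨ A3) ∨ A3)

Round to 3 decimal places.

0.539

A3 ∨ A5 = a + b − a·b on (0.4900, 0.3900) = 0.6889
¬A4 = 1 − 0.0700 = 0.9300
(A3 ∨ A5) ∧ ¬A4 = a·b on (0.6889, 0.9300) = 0.6407
A5 ∨ A3 = a + b − a·b on (0.3900, 0.4900) = 0.6889
(A5 ∨ A3) ∨ A3 = a + b − a·b on (0.6889, 0.4900) = 0.8413
((A3 ∨ A5) ∧ ¬A4) ∧ ((A5 ∨ A3) ∨ A3) = a·b on (0.6407, 0.8413) = 0.5390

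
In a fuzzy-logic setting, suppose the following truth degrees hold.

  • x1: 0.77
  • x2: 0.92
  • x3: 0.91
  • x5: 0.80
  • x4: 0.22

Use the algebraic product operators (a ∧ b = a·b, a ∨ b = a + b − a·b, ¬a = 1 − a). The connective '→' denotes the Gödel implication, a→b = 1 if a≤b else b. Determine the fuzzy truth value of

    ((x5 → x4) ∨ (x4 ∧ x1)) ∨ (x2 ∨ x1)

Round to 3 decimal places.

0.988

x5 → x4  [Gödel: 1 if a≤b else b] with a=0.8000, b=0.2200 → 0.2200
x4 ∧ x1 = a·b on (0.2200, 0.7700) = 0.1694
(x5 → x4) ∨ (x4 ∧ x1) = a + b − a·b on (0.2200, 0.1694) = 0.3521
x2 ∨ x1 = a + b − a·b on (0.9200, 0.7700) = 0.9816
((x5 → x4) ∨ (x4 ∧ x1)) ∨ (x2 ∨ x1) = a + b − a·b on (0.3521, 0.9816) = 0.9881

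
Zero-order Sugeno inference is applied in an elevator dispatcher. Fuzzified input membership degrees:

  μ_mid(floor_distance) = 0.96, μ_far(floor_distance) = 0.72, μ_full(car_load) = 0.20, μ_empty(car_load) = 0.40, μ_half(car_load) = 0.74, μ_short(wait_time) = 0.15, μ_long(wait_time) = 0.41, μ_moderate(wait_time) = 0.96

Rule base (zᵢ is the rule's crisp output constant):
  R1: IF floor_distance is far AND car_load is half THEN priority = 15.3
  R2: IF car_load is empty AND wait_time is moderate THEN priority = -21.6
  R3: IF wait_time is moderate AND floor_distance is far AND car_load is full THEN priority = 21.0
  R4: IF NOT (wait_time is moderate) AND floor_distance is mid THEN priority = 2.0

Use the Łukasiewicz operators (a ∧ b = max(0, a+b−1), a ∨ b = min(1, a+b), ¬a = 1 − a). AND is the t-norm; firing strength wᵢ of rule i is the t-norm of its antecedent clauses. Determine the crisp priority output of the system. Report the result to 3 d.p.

R1 (z=15.3): far=0.72, half=0.74; AND[max(0, a+b−1)] → w = 0.46
R2 (z=-21.6): empty=0.40, moderate=0.96; AND[max(0, a+b−1)] → w = 0.36
R3 (z=21.0): moderate=0.96, far=0.72, full=0.20; AND[max(0, a+b−1)] → w = 0.00
R4 (z=2.0): ¬moderate=1−0.96=0.04, mid=0.96; AND[max(0, a+b−1)] → w = 0.00
Weighted average = (0.46·15.3 + 0.36·-21.6 + 0.00·21.0 + 0.00·2.0) / (0.46 + 0.36 + 0.00 + 0.00)
  = -0.7380 / 0.8200 = -0.900

-0.900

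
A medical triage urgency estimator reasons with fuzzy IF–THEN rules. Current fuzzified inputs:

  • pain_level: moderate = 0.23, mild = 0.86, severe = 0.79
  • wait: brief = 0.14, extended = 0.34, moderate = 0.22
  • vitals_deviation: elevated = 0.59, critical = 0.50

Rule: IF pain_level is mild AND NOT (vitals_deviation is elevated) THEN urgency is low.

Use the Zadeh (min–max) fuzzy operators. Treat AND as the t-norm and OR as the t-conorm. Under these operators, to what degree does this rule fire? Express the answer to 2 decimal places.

firing strength: mild=0.86, ¬elevated=1−0.59=0.41; AND[min(a, b)] → w = 0.41

0.41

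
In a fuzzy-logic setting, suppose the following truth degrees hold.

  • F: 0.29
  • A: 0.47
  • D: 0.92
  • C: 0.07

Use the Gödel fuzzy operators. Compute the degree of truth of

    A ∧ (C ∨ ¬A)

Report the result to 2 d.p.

0.47

¬A = 1 − 0.47 = 0.53
C ∨ ¬A = max(a, b) on (0.07, 0.53) = 0.53
A ∧ (C ∨ ¬A) = min(a, b) on (0.47, 0.53) = 0.47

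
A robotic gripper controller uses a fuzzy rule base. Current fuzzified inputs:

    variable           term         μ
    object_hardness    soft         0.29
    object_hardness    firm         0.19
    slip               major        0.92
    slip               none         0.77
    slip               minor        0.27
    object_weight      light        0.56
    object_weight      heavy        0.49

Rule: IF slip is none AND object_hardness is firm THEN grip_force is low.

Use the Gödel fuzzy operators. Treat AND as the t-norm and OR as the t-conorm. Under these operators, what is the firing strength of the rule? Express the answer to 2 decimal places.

firing strength: none=0.77, firm=0.19; AND[min(a, b)] → w = 0.19

0.19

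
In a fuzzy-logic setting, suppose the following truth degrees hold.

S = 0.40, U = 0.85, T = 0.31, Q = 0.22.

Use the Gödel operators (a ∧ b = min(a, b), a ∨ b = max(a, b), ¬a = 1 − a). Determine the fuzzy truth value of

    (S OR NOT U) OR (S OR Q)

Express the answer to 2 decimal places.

0.40

NOT U = 1 − 0.85 = 0.15
S OR NOT U = max(a, b) on (0.40, 0.15) = 0.40
S OR Q = max(a, b) on (0.40, 0.22) = 0.40
(S OR NOT U) OR (S OR Q) = max(a, b) on (0.40, 0.40) = 0.40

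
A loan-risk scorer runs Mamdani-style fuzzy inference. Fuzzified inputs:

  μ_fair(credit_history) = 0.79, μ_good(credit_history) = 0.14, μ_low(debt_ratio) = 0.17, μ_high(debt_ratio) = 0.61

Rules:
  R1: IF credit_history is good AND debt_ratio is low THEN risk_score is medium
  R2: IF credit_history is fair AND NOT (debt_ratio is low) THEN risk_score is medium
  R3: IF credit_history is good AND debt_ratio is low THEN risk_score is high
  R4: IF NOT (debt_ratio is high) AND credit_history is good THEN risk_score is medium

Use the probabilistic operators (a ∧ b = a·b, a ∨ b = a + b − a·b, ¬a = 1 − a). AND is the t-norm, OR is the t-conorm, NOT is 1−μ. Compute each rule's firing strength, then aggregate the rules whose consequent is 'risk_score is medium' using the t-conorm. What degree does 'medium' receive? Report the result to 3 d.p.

0.682

R1: good=0.14, low=0.17; AND[a·b] → w = 0.0238
R2: fair=0.79, ¬low=1−0.17=0.83; AND[a·b] → w = 0.6557
R3: good=0.14, low=0.17; AND[a·b] → w = 0.0238
R4: ¬high=1−0.61=0.39, good=0.14; AND[a·b] → w = 0.0546
Rules with consequent 'medium': {R1, R2, R4} → strengths 0.0238, 0.6557, 0.0546
Aggregate via t-conorm [a + b − a·b]: 0.6822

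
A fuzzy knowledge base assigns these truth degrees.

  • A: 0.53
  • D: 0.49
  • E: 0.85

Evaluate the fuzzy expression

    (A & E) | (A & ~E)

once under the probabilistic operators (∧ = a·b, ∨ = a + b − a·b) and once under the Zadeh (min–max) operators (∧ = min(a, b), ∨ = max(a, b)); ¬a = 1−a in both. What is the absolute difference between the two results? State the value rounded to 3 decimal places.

0.036

Under probabilistic:
  A & E = a·b on (0.5300, 0.8500) = 0.4505
  ~E = 1 − 0.8500 = 0.1500
  A & ~E = a·b on (0.5300, 0.1500) = 0.0795
  (A & E) | (A & ~E) = a + b − a·b on (0.4505, 0.0795) = 0.4942
  → value = 0.4942
Under Zadeh (min–max):
  A & E = min(a, b) on (0.53, 0.85) = 0.53
  ~E = 1 − 0.85 = 0.15
  A & ~E = min(a, b) on (0.53, 0.15) = 0.15
  (A & E) | (A & ~E) = max(a, b) on (0.53, 0.15) = 0.53
  → value = 0.5300
|0.4942 − 0.5300| = 0.036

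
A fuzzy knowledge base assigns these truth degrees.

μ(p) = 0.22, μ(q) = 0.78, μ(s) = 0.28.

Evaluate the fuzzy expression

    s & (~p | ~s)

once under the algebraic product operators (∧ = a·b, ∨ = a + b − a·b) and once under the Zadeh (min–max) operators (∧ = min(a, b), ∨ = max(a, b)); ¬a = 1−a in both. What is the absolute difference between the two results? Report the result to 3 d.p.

0.017

Under algebraic product:
  ~p = 1 − 0.2200 = 0.7800
  ~s = 1 − 0.2800 = 0.7200
  ~p | ~s = a + b − a·b on (0.7800, 0.7200) = 0.9384
  s & (~p | ~s) = a·b on (0.2800, 0.9384) = 0.2628
  → value = 0.2628
Under Zadeh (min–max):
  ~p = 1 − 0.22 = 0.78
  ~s = 1 − 0.28 = 0.72
  ~p | ~s = max(a, b) on (0.78, 0.72) = 0.78
  s & (~p | ~s) = min(a, b) on (0.28, 0.78) = 0.28
  → value = 0.2800
|0.2628 − 0.2800| = 0.017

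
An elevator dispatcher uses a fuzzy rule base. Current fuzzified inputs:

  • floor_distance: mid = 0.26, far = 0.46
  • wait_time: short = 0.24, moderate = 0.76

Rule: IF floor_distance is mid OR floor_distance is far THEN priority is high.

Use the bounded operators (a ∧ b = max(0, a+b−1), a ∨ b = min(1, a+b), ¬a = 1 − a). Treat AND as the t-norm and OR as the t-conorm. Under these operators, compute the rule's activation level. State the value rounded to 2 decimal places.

firing strength: mid=0.26, far=0.46; OR[min(1, a+b)] → w = 0.72

0.72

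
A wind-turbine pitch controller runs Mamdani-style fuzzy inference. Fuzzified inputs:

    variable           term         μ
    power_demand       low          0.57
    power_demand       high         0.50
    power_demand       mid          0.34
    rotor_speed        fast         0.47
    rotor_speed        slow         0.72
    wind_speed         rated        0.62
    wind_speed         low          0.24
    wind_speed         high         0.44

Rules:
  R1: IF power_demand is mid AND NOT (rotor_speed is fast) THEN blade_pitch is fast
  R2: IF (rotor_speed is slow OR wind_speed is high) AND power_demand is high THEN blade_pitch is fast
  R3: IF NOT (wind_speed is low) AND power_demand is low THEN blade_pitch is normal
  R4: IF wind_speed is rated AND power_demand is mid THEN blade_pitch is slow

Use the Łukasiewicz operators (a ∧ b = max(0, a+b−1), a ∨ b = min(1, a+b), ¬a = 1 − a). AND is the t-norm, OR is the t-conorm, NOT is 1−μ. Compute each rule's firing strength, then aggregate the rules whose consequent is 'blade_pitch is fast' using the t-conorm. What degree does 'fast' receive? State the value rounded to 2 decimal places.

0.50

R1: mid=0.34, ¬fast=1−0.47=0.53; AND[max(0, a+b−1)] → w = 0.00
R2: (slow=0.72 OR high=0.44) = 1.00; AND[max(0, a+b−1)] with high=0.50 → w = 0.50
R3: ¬low=1−0.24=0.76, low=0.57; AND[max(0, a+b−1)] → w = 0.33
R4: rated=0.62, mid=0.34; AND[max(0, a+b−1)] → w = 0.00
Rules with consequent 'fast': {R1, R2} → strengths 0.00, 0.50
Aggregate via t-conorm [min(1, a+b)]: 0.50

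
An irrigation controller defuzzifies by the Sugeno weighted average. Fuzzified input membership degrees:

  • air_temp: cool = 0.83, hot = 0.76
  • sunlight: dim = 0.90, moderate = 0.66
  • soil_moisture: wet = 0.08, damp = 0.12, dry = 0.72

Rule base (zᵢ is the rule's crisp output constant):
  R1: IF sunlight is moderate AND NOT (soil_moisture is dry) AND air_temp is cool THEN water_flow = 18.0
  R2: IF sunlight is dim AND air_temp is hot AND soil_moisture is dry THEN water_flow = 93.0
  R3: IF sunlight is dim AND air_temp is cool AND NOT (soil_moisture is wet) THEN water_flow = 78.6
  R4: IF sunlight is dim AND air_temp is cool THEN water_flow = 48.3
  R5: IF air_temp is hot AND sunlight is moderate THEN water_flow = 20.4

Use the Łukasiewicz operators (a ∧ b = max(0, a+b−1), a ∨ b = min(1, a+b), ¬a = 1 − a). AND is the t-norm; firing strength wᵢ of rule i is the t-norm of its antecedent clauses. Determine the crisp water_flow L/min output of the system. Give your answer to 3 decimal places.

59.751

R1 (z=18.0): moderate=0.66, ¬dry=1−0.72=0.28, cool=0.83; AND[max(0, a+b−1)] → w = 0.00
R2 (z=93.0): dim=0.90, hot=0.76, dry=0.72; AND[max(0, a+b−1)] → w = 0.38
R3 (z=78.6): dim=0.90, cool=0.83, ¬wet=1−0.08=0.92; AND[max(0, a+b−1)] → w = 0.65
R4 (z=48.3): dim=0.90, cool=0.83; AND[max(0, a+b−1)] → w = 0.73
R5 (z=20.4): hot=0.76, moderate=0.66; AND[max(0, a+b−1)] → w = 0.42
Weighted average = (0.00·18.0 + 0.38·93.0 + 0.65·78.6 + 0.73·48.3 + 0.42·20.4) / (0.00 + 0.38 + 0.65 + 0.73 + 0.42)
  = 130.2570 / 2.1800 = 59.751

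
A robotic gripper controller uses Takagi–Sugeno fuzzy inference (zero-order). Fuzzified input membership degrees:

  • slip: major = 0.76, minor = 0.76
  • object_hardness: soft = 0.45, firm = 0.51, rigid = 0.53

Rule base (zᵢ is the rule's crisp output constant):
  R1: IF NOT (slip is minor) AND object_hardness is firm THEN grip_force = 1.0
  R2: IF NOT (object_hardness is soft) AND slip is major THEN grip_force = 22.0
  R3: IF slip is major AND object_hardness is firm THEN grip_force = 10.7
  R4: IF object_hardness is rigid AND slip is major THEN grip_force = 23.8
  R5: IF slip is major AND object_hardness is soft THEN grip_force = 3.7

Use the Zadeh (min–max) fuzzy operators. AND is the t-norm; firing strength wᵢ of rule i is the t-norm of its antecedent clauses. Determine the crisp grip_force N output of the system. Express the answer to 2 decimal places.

R1 (z=1.0): ¬minor=1−0.76=0.24, firm=0.51; AND[min(a, b)] → w = 0.24
R2 (z=22.0): ¬soft=1−0.45=0.55, major=0.76; AND[min(a, b)] → w = 0.55
R3 (z=10.7): major=0.76, firm=0.51; AND[min(a, b)] → w = 0.51
R4 (z=23.8): rigid=0.53, major=0.76; AND[min(a, b)] → w = 0.53
R5 (z=3.7): major=0.76, soft=0.45; AND[min(a, b)] → w = 0.45
Weighted average = (0.24·1.0 + 0.55·22.0 + 0.51·10.7 + 0.53·23.8 + 0.45·3.7) / (0.24 + 0.55 + 0.51 + 0.53 + 0.45)
  = 32.0760 / 2.2800 = 14.07

14.07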